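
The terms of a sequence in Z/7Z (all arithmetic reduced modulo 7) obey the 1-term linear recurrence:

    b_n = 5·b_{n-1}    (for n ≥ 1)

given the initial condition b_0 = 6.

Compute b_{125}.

b_1 = 5·6 = 2
b_2 = 5·2 = 3
b_3 = 5·3 = 1
b_4 = 5·1 = 5
b_5 = 5·5 = 4
b_6 = 5·4 = 6
(b_6) = (6) = (b_0), so the sequence has period 6.
125 ≡ 5 (mod 6), hence b_125 = b_5 = 4.

4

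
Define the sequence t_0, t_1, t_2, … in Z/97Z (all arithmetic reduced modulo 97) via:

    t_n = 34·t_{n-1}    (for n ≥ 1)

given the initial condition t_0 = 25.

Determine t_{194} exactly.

t_1 = 34·25 = 74
t_2 = 34·74 = 91
t_3 = 34·91 = 87
t_4 = 34·87 = 48
t_5 = 34·48 = 80
t_6 = 34·80 = 4
t_7 = 34·4 = 39
t_8 = 34·39 = 65
t_9 = 34·65 = 76
t_10 = 34·76 = 62
t_11 = 34·62 = 71
t_12 = 34·71 = 86
t_13 = 34·86 = 14
t_14 = 34·14 = 88
t_15 = 34·88 = 82
t_16 = 34·82 = 72
t_17 = 34·72 = 23
t_18 = 34·23 = 6
t_19 = 34·6 = 10
t_20 = 34·10 = 49
t_21 = 34·49 = 17
t_22 = 34·17 = 93
t_23 = 34·93 = 58
t_24 = 34·58 = 32
t_25 = 34·32 = 21
t_26 = 34·21 = 35
t_27 = 34·35 = 26
t_28 = 34·26 = 11
t_29 = 34·11 = 83
t_30 = 34·83 = 9
t_31 = 34·9 = 15
t_32 = 34·15 = 25
(t_32) = (25) = (t_0), so the sequence has period 32.
194 ≡ 2 (mod 32), hence t_194 = t_2 = 91.

91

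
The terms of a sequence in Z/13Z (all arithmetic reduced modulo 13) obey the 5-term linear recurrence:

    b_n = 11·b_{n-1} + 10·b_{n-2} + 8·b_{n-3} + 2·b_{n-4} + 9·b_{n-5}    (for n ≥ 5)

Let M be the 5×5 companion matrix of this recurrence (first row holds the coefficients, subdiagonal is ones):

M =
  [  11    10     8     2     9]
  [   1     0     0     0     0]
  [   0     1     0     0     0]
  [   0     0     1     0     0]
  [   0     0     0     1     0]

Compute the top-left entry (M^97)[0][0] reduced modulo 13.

(M^97)[0][0] is the top entry after applying M 97 times to the unit state (1, 0, 0, 0, 0). Equivalently it is h_{101} for the auxiliary sequence (h_n) obeying the same recurrence with h_4 = 1 and h_i = 0 for 0 ≤ i < 4:
h_5 = 11·1 + 10·0 + 8·0 + 2·0 + 9·0 = 11
h_6 = 11·11 + 10·1 + 8·0 + 2·0 + 9·0 = 1
h_7 = 11·1 + 10·11 + 8·1 + 2·0 + 9·0 = 12
h_8 = 11·12 + 10·1 + 8·11 + 2·1 + 9·0 = 11
h_9 = 11·11 + 10·12 + 8·1 + 2·11 + 9·1 = 7
h_10 = 11·7 + 10·11 + 8·12 + 2·1 + 9·11 = 7
h_11 = 11·7 + 10·7 + 8·11 + 2·12 + 9·1 = 8
h_12 = 11·8 + 10·7 + 8·7 + 2·11 + 9·12 = 6
h_13 = 11·6 + 10·8 + 8·7 + 2·7 + 9·11 = 3
h_14 = 11·3 + 10·6 + 8·8 + 2·7 + 9·7 = 0
h_15 = 11·0 + 10·3 + 8·6 + 2·8 + 9·7 = 1
h_16 = 11·1 + 10·0 + 8·3 + 2·6 + 9·8 = 2
h_17 = 11·2 + 10·1 + 8·0 + 2·3 + 9·6 = 1
h_18 = 11·1 + 10·2 + 8·1 + 2·0 + 9·3 = 1
h_19 = 11·1 + 10·1 + 8·2 + 2·1 + 9·0 = 0
h_20 = 11·0 + 10·1 + 8·1 + 2·2 + 9·1 = 5
h_21 = 11·5 + 10·0 + 8·1 + 2·1 + 9·2 = 5
h_22 = 11·5 + 10·5 + 8·0 + 2·1 + 9·1 = 12
h_23 = 11·12 + 10·5 + 8·5 + 2·0 + 9·1 = 10
h_24 = 11·10 + 10·12 + 8·5 + 2·5 + 9·0 = 7
h_25 = 11·7 + 10·10 + 8·12 + 2·5 + 9·5 = 3
h_26 = 11·3 + 10·7 + 8·10 + 2·12 + 9·5 = 5
h_27 = 11·5 + 10·3 + 8·7 + 2·10 + 9·12 = 9
h_28 = 11·9 + 10·5 + 8·3 + 2·7 + 9·10 = 4
h_29 = 11·4 + 10·9 + 8·5 + 2·3 + 9·7 = 9
h_30 = 11·9 + 10·4 + 8·9 + 2·5 + 9·3 = 1
h_31 = 11·1 + 10·9 + 8·4 + 2·9 + 9·5 = 1
h_32 = 11·1 + 10·1 + 8·9 + 2·4 + 9·9 = 0
h_33 = 11·0 + 10·1 + 8·1 + 2·9 + 9·4 = 7
h_34 = 11·7 + 10·0 + 8·1 + 2·1 + 9·9 = 12
h_35 = 11·12 + 10·7 + 8·0 + 2·1 + 9·1 = 5
h_36 = 11·5 + 10·12 + 8·7 + 2·0 + 9·1 = 6
h_37 = 11·6 + 10·5 + 8·12 + 2·7 + 9·0 = 5
h_38 = 11·5 + 10·6 + 8·5 + 2·12 + 9·7 = 8
h_39 = 11·8 + 10·5 + 8·6 + 2·5 + 9·12 = 5
h_40 = 11·5 + 10·8 + 8·5 + 2·6 + 9·5 = 11
h_41 = 11·11 + 10·5 + 8·8 + 2·5 + 9·6 = 0
h_42 = 11·0 + 10·11 + 8·5 + 2·8 + 9·5 = 3
h_43 = 11·3 + 10·0 + 8·11 + 2·5 + 9·8 = 8
h_44 = 11·8 + 10·3 + 8·0 + 2·11 + 9·5 = 3
h_45 = 11·3 + 10·8 + 8·3 + 2·0 + 9·11 = 2
h_46 = 11·2 + 10·3 + 8·8 + 2·3 + 9·0 = 5
h_47 = 11·5 + 10·2 + 8·3 + 2·8 + 9·3 = 12
h_48 = 11·12 + 10·5 + 8·2 + 2·3 + 9·8 = 3
h_49 = 11·3 + 10·12 + 8·5 + 2·2 + 9·3 = 3
h_50 = 11·3 + 10·3 + 8·12 + 2·5 + 9·2 = 5
h_51 = 11·5 + 10·3 + 8·3 + 2·12 + 9·5 = 9
h_52 = 11·9 + 10·5 + 8·3 + 2·3 + 9·12 = 1
h_53 = 11·1 + 10·9 + 8·5 + 2·3 + 9·3 = 5
h_54 = 11·5 + 10·1 + 8·9 + 2·5 + 9·3 = 5
h_55 = 11·5 + 10·5 + 8·1 + 2·9 + 9·5 = 7
h_56 = 11·7 + 10·5 + 8·5 + 2·1 + 9·9 = 3
h_57 = 11·3 + 10·7 + 8·5 + 2·5 + 9·1 = 6
h_58 = 11·6 + 10·3 + 8·7 + 2·5 + 9·5 = 12
h_59 = 11·12 + 10·6 + 8·3 + 2·7 + 9·5 = 2
h_60 = 11·2 + 10·12 + 8·6 + 2·3 + 9·7 = 12
h_61 = 11·12 + 10·2 + 8·12 + 2·6 + 9·3 = 1
h_62 = 11·1 + 10·12 + 8·2 + 2·12 + 9·6 = 4
h_63 = 11·4 + 10·1 + 8·12 + 2·2 + 9·12 = 2
h_64 = 11·2 + 10·4 + 8·1 + 2·12 + 9·2 = 8
h_65 = 11·8 + 10·2 + 8·4 + 2·1 + 9·12 = 3
h_66 = 11·3 + 10·8 + 8·2 + 2·4 + 9·1 = 3
h_67 = 11·3 + 10·3 + 8·8 + 2·2 + 9·4 = 11
h_68 = 11·11 + 10·3 + 8·3 + 2·8 + 9·2 = 1
h_69 = 11·1 + 10·11 + 8·3 + 2·3 + 9·8 = 2
h_70 = 11·2 + 10·1 + 8·11 + 2·3 + 9·3 = 10
h_71 = 11·10 + 10·2 + 8·1 + 2·11 + 9·3 = 5
h_72 = 11·5 + 10·10 + 8·2 + 2·1 + 9·11 = 12
h_73 = 11·12 + 10·5 + 8·10 + 2·2 + 9·1 = 2
h_74 = 11·2 + 10·12 + 8·5 + 2·10 + 9·2 = 12
h_75 = 11·12 + 10·2 + 8·12 + 2·5 + 9·10 = 10
h_76 = 11·10 + 10·12 + 8·2 + 2·12 + 9·5 = 3
h_77 = 11·3 + 10·10 + 8·12 + 2·2 + 9·12 = 3
h_78 = 11·3 + 10·3 + 8·10 + 2·12 + 9·2 = 3
h_79 = 11·3 + 10·3 + 8·3 + 2·10 + 9·12 = 7
h_80 = 11·7 + 10·3 + 8·3 + 2·3 + 9·10 = 6
h_81 = 11·6 + 10·7 + 8·3 + 2·3 + 9·3 = 11
h_82 = 11·11 + 10·6 + 8·7 + 2·3 + 9·3 = 10
h_83 = 11·10 + 10·11 + 8·6 + 2·7 + 9·3 = 10
h_84 = 11·10 + 10·10 + 8·11 + 2·6 + 9·7 = 9
h_85 = 11·9 + 10·10 + 8·10 + 2·11 + 9·6 = 4
h_86 = 11·4 + 10·9 + 8·10 + 2·10 + 9·11 = 8
h_87 = 11·8 + 10·4 + 8·9 + 2·10 + 9·10 = 11
h_88 = 11·11 + 10·8 + 8·4 + 2·9 + 9·10 = 3
h_89 = 11·3 + 10·11 + 8·8 + 2·4 + 9·9 = 10
h_90 = 11·10 + 10·3 + 8·11 + 2·8 + 9·4 = 7
h_91 = 11·7 + 10·10 + 8·3 + 2·11 + 9·8 = 9
h_92 = 11·9 + 10·7 + 8·10 + 2·3 + 9·11 = 3
h_93 = 11·3 + 10·9 + 8·7 + 2·10 + 9·3 = 5
h_94 = 11·5 + 10·3 + 8·9 + 2·7 + 9·10 = 1
h_95 = 11·1 + 10·5 + 8·3 + 2·9 + 9·7 = 10
h_96 = 11·10 + 10·1 + 8·5 + 2·3 + 9·9 = 0
h_97 = 11·0 + 10·10 + 8·1 + 2·5 + 9·3 = 2
h_98 = 11·2 + 10·0 + 8·10 + 2·1 + 9·5 = 6
h_99 = 11·6 + 10·2 + 8·0 + 2·10 + 9·1 = 11
h_100 = 11·11 + 10·6 + 8·2 + 2·0 + 9·10 = 1
h_101 = 11·1 + 10·11 + 8·6 + 2·2 + 9·0 = 4

4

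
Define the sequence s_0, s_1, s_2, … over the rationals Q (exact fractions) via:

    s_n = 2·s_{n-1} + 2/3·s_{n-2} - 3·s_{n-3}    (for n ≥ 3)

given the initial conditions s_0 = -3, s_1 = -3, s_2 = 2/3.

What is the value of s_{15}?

-21016991/2187

s_3 = 2·2/3 + 2/3·-3 + -3·-3 = 25/3
s_4 = 2·25/3 + 2/3·2/3 + -3·-3 = 235/9
s_5 = 2·235/9 + 2/3·25/3 + -3·2/3 = 502/9
s_6 = 2·502/9 + 2/3·235/9 + -3·25/3 = 2807/27
s_7 = 2·2807/27 + 2/3·502/9 + -3·235/9 = 1501/9
s_8 = 2·1501/9 + 2/3·2807/27 + -3·502/9 = 19078/81
s_9 = 2·19078/81 + 2/3·1501/9 + -3·2807/27 = 21899/81
s_10 = 2·21899/81 + 2/3·19078/81 + -3·1501/9 = 47969/243
s_11 = 2·47969/243 + 2/3·21899/81 + -3·19078/81 = -31966/243
s_12 = 2·-31966/243 + 2/3·47969/243 + -3·21899/81 = -687131/729
s_13 = 2·-687131/729 + 2/3·-31966/243 + -3·47969/243 = -623305/243
s_14 = 2·-623305/243 + 2/3·-687131/729 + -3·-31966/243 = -11730670/2187
s_15 = 2·-11730670/2187 + 2/3·-623305/243 + -3·-687131/729 = -21016991/2187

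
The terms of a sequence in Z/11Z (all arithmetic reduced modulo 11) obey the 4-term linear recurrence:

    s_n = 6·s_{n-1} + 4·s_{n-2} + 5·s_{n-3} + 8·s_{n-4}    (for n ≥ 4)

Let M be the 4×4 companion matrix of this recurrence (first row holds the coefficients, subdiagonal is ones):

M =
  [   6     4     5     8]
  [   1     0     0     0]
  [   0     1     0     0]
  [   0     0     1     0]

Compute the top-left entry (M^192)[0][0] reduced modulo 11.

(M^192)[0][0] is the top entry after applying M 192 times to the unit state (1, 0, 0, 0). Equivalently it is h_{195} for the auxiliary sequence (h_n) obeying the same recurrence with h_3 = 1 and h_i = 0 for 0 ≤ i < 3:
h_4 = 6·1 + 4·0 + 5·0 + 8·0 = 6
h_5 = 6·6 + 4·1 + 5·0 + 8·0 = 7
h_6 = 6·7 + 4·6 + 5·1 + 8·0 = 5
h_7 = 6·5 + 4·7 + 5·6 + 8·1 = 8
h_8 = 6·8 + 4·5 + 5·7 + 8·6 = 8
h_9 = 6·8 + 4·8 + 5·5 + 8·7 = 7
h_10 = 6·7 + 4·8 + 5·8 + 8·5 = 0
h_11 = 6·0 + 4·7 + 5·8 + 8·8 = 0
h_12 = 6·0 + 4·0 + 5·7 + 8·8 = 0
h_13 = 6·0 + 4·0 + 5·0 + 8·7 = 1
(h_10, h_11, h_12, h_13) = (0, 0, 0, 1) = (h_0, h_1, h_2, h_3), so the sequence has period 10.
195 ≡ 5 (mod 10), hence h_195 = h_5 = 7.

7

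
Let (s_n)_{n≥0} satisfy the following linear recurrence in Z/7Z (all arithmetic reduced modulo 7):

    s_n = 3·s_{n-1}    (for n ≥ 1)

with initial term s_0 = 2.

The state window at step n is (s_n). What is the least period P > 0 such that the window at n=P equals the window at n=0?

n=0: window = (2)
n=1: window = (6)
n=2: window = (4)
n=3: window = (5)
n=4: window = (1)
n=5: window = (3)
n=6: window = (2)
window at n=6 equals window at n=0 → period = 6

6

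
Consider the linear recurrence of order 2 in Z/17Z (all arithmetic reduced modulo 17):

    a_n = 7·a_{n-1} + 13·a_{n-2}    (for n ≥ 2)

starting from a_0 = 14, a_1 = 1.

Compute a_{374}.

a_2 = 7·1 + 13·14 = 2
a_3 = 7·2 + 13·1 = 10
a_4 = 7·10 + 13·2 = 11
a_5 = 7·11 + 13·10 = 3
a_6 = 7·3 + 13·11 = 11
a_7 = 7·11 + 13·3 = 14
a_8 = 7·14 + 13·11 = 3
a_9 = 7·3 + 13·14 = 16
a_10 = 7·16 + 13·3 = 15
a_11 = 7·15 + 13·16 = 7
a_12 = 7·7 + 13·15 = 6
a_13 = 7·6 + 13·7 = 14
a_14 = 7·14 + 13·6 = 6
a_15 = 7·6 + 13·14 = 3
a_16 = 7·3 + 13·6 = 14
a_17 = 7·14 + 13·3 = 1
(a_16, a_17) = (14, 1) = (a_0, a_1), so the sequence has period 16.
374 ≡ 6 (mod 16), hence a_374 = a_6 = 11.

11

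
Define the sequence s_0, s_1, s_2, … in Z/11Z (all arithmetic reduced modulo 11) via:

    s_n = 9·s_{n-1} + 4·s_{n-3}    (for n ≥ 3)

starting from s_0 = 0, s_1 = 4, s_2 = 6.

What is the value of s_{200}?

9

s_3 = 9·6 + 0·4 + 4·0 = 10
s_4 = 9·10 + 0·6 + 4·4 = 7
s_5 = 9·7 + 0·10 + 4·6 = 10
s_6 = 9·10 + 0·7 + 4·10 = 9
s_7 = 9·9 + 0·10 + 4·7 = 10
s_8 = 9·10 + 0·9 + 4·10 = 9
Continuing the recurrence:
  s_9 = 7;  s_10 = 4;  s_11 = 6;  s_12 = 5;  s_13 = 6;  s_14 = 1
  s_15 = 7;  s_16 = 10;  s_17 = 6;  s_18 = 5;  s_19 = 8;  s_20 = 8
  s_21 = 4;  s_22 = 2;  s_23 = 6;  s_24 = 4;  s_25 = 0;  s_26 = 2
  s_27 = 1;  s_28 = 9;  s_29 = 1;  s_30 = 2;  s_31 = 10;  s_32 = 6
  s_33 = 7;  s_34 = 4;  s_35 = 5;  s_36 = 7;  s_37 = 2;  s_38 = 5
  s_39 = 7;  s_40 = 5;  s_41 = 10;  s_42 = 8;  s_43 = 4;  s_44 = 10
  s_45 = 1;  s_46 = 3;  s_47 = 1;  s_48 = 2;  s_49 = 8;  s_50 = 10
  s_51 = 10;  s_52 = 1;  s_53 = 5;  s_54 = 8;  s_55 = 10;  s_56 = 0
  s_57 = 10;  s_58 = 9;  s_59 = 4;  s_60 = 10;  s_61 = 5;  s_62 = 6
  s_63 = 6;  s_64 = 8;  s_65 = 8;  s_66 = 8;  s_67 = 5;  s_68 = 0
  s_69 = 10;  s_70 = 0;  s_71 = 0;  s_72 = 7;  s_73 = 8;  s_74 = 6
  s_75 = 5;  s_76 = 0;  s_77 = 2;  s_78 = 5;  s_79 = 1;  s_80 = 6
  s_81 = 8;  s_82 = 10;  s_83 = 4;  s_84 = 2;  s_85 = 3;  s_86 = 10
  s_87 = 10;  s_88 = 3;  s_89 = 1;  s_90 = 5;  s_91 = 2;  s_92 = 0
  s_93 = 9;  s_94 = 1;  s_95 = 9;  s_96 = 7;  s_97 = 1;  s_98 = 1
  s_99 = 4;  s_100 = 7;  s_101 = 1;  s_102 = 3;  s_103 = 0;  s_104 = 4
  s_105 = 4;  s_106 = 3;  s_107 = 10;  s_108 = 7;  s_109 = 9;  s_110 = 0
  s_111 = 6;  s_112 = 2;  s_113 = 7;  s_114 = 10;  s_115 = 10;  s_116 = 8
  s_117 = 2;  s_118 = 3;  s_119 = 4;  s_120 = 0;  s_121 = 1;  s_122 = 3
  s_123 = 5;  s_124 = 5;  s_125 = 2;  s_126 = 5;  s_127 = 10;  s_128 = 10
  s_129 = 0;  s_130 = 7;  s_131 = 4;  s_132 = 3;  s_133 = 0;  s_134 = 5
  s_135 = 2;  s_136 = 7;  s_137 = 6;  s_138 = 7;  s_139 = 3;  s_140 = 7
  s_141 = 3;  s_142 = 6;  s_143 = 5;  s_144 = 2;  s_145 = 9;  s_146 = 2
  s_147 = 4;  s_148 = 6;  s_149 = 7;  s_150 = 2;  s_151 = 9;  s_152 = 10
  s_153 = 10;  s_154 = 5;  s_155 = 8;  s_156 = 2;  s_157 = 5;  s_158 = 0
  s_159 = 8;  s_160 = 4;  s_161 = 3;  s_162 = 4;  s_163 = 8;  s_164 = 7
  s_165 = 2;  s_166 = 6;  s_167 = 5;  s_168 = 9;  s_169 = 6;  s_170 = 8
  s_171 = 9;  s_172 = 6;  s_173 = 9;  s_174 = 7;  s_175 = 10;  s_176 = 5
  s_177 = 7;  s_178 = 4;  s_179 = 1;  s_180 = 4;  s_181 = 8;  s_182 = 10
  s_183 = 7;  s_184 = 7;  s_185 = 4;  s_186 = 9;  s_187 = 10;  s_188 = 7
  s_189 = 0;  s_190 = 7;  s_191 = 3;  s_192 = 5;  s_193 = 7;  s_194 = 9
  s_195 = 2;  s_196 = 2;  s_197 = 10;  s_198 = 10
s_199 = 9·10 + 0·10 + 4·2 = 10
s_200 = 9·10 + 0·10 + 4·10 = 9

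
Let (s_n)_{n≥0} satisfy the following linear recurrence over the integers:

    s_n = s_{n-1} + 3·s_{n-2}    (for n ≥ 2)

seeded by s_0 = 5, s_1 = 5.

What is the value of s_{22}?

297705335

s_2 = 1·5 + 3·5 = 20
s_3 = 1·20 + 3·5 = 35
s_4 = 1·35 + 3·20 = 95
s_5 = 1·95 + 3·35 = 200
s_6 = 1·200 + 3·95 = 485
s_7 = 1·485 + 3·200 = 1085
s_8 = 1·1085 + 3·485 = 2540
s_9 = 1·2540 + 3·1085 = 5795
s_10 = 1·5795 + 3·2540 = 13415
s_11 = 1·13415 + 3·5795 = 30800
s_12 = 1·30800 + 3·13415 = 71045
s_13 = 1·71045 + 3·30800 = 163445
s_14 = 1·163445 + 3·71045 = 376580
s_15 = 1·376580 + 3·163445 = 866915
s_16 = 1·866915 + 3·376580 = 1996655
s_17 = 1·1996655 + 3·866915 = 4597400
s_18 = 1·4597400 + 3·1996655 = 10587365
s_19 = 1·10587365 + 3·4597400 = 24379565
s_20 = 1·24379565 + 3·10587365 = 56141660
s_21 = 1·56141660 + 3·24379565 = 129280355
s_22 = 1·129280355 + 3·56141660 = 297705335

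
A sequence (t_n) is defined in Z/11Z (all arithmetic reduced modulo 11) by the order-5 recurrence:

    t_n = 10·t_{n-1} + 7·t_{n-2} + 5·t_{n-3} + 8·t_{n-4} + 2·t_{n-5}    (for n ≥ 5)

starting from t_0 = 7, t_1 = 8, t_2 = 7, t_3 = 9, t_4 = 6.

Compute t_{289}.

t_5 = 10·6 + 7·9 + 5·7 + 8·8 + 2·7 = 5
t_6 = 10·5 + 7·6 + 5·9 + 8·7 + 2·8 = 0
t_7 = 10·0 + 7·5 + 5·6 + 8·9 + 2·7 = 8
t_8 = 10·8 + 7·0 + 5·5 + 8·6 + 2·9 = 6
t_9 = 10·6 + 7·8 + 5·0 + 8·5 + 2·6 = 3
t_10 = 10·3 + 7·6 + 5·8 + 8·0 + 2·5 = 1
Continuing the recurrence:
  t_11 = 4;  t_12 = 5;  t_13 = 9;  t_14 = 5;  t_15 = 7;  t_16 = 0
  t_17 = 2;  t_18 = 3;  t_19 = 0;  t_20 = 1;  t_21 = 8;  t_22 = 5
  t_23 = 7;  t_24 = 10;  t_25 = 9;  t_26 = 9;  t_27 = 5;  t_28 = 10
  t_29 = 8;  t_30 = 1;  t_31 = 9;  t_32 = 7;  t_33 = 2;  t_34 = 6
  t_35 = 7;  t_36 = 9;  t_37 = 1;  t_38 = 6;  t_39 = 4;  t_40 = 8
  t_41 = 10;  t_42 = 6;  t_43 = 5;  t_44 = 5;  t_45 = 2;  t_46 = 5
  t_47 = 9;  t_48 = 9;  t_49 = 6;  t_50 = 3;  t_51 = 1;  t_52 = 8
  t_53 = 3;  t_54 = 6;  t_55 = 3;  t_56 = 10;  t_57 = 4;  t_58 = 3
  t_59 = 1;  t_60 = 5;  t_61 = 3;  t_62 = 3;  t_63 = 2;  t_64 = 10
  t_65 = 9;  t_66 = 2;  t_67 = 1;  t_68 = 10;  t_69 = 0;  t_70 = 10
  t_71 = 8;  t_72 = 1;  t_73 = 4;  t_74 = 2;  t_75 = 5;  t_76 = 9
  t_77 = 4;  t_78 = 9;  t_79 = 9;  t_80 = 2;  t_81 = 2;  t_82 = 5
  t_83 = 10;  t_84 = 3;  t_85 = 2;  t_86 = 3;  t_87 = 6;  t_88 = 3
  t_89 = 10;  t_90 = 3;  t_91 = 4;  t_92 = 4;  t_93 = 4;  t_94 = 0
  t_95 = 9;  t_96 = 7;  t_97 = 8;  t_98 = 6;  t_99 = 3;  t_100 = 10
  t_101 = 9;  t_102 = 8;  t_103 = 9;  t_104 = 2;  t_105 = 6;  t_106 = 3
  t_107 = 5;  t_108 = 3;  t_109 = 0;  t_110 = 5;  t_111 = 1;  t_112 = 2
  t_113 = 3;  t_114 = 1;  t_115 = 4;  t_116 = 3;  t_117 = 3;  t_118 = 8
  t_119 = 7;  t_120 = 8;  t_121 = 1;  t_122 = 6;  t_123 = 3;  t_124 = 1
  t_125 = 8;  t_126 = 9;  t_127 = 0;  t_128 = 7;  t_129 = 5;  t_130 = 0
  t_131 = 0;  t_132 = 4;  t_133 = 6;  t_134 = 10;  t_135 = 8;  t_136 = 3
  t_137 = 5;  t_138 = 5;  t_139 = 8;  t_140 = 4;  t_141 = 2;  t_142 = 6
  t_143 = 3;  t_144 = 9;  t_145 = 0;  t_146 = 9;  t_147 = 6;  t_148 = 3
  t_149 = 3;  t_150 = 10;  t_151 = 4;  t_152 = 7;  t_153 = 2;  t_154 = 10
  t_155 = 3;  t_156 = 9;  t_157 = 4;  t_158 = 4;  t_159 = 3;  t_160 = 2
  t_161 = 1;  t_162 = 2;  t_163 = 3;  t_164 = 5;  t_165 = 5;  t_166 = 8
  t_167 = 3;  t_168 = 3;  t_169 = 9;  t_170 = 2;  t_171 = 6;  t_172 = 6
  t_173 = 3;  t_174 = 4;  t_175 = 0;  t_176 = 4;  t_177 = 8;  t_178 = 3
  t_179 = 4;  t_180 = 1;  t_181 = 4;  t_182 = 8;  t_183 = 8;  t_184 = 7
  t_185 = 2;  t_186 = 5;  t_187 = 3;  t_188 = 4;  t_189 = 6;  t_190 = 4
  t_191 = 4;  t_192 = 4;  t_193 = 1;  t_194 = 3;  t_195 = 9;  t_196 = 2
  t_197 = 4;  t_198 = 4;  t_199 = 2;  t_200 = 3;  t_201 = 1;  t_202 = 4
  t_203 = 9;  t_204 = 8;  t_205 = 1;  t_206 = 2;  t_207 = 4;  t_208 = 9
  t_209 = 9;  t_210 = 4;  t_211 = 8;  t_212 = 2;  t_213 = 10;  t_214 = 6
  t_215 = 3;  t_216 = 0;  t_217 = 3;  t_218 = 3;  t_219 = 10;  t_220 = 10
  t_221 = 0;  t_222 = 7;  t_223 = 8;  t_224 = 9;  t_225 = 3;  t_226 = 2
  t_227 = 10;  t_228 = 8;  t_229 = 4;  t_230 = 3;  t_231 = 6;  t_232 = 9
  t_233 = 8;  t_234 = 7;  t_235 = 5;  t_236 = 3;  t_237 = 6;  t_238 = 2
  t_239 = 10;  t_240 = 2;  t_241 = 0;  t_242 = 4;  t_243 = 2;  t_244 = 7
  t_245 = 9;  t_246 = 5;  t_247 = 7;  t_248 = 1;  t_249 = 5;  t_250 = 7
  t_251 = 0;  t_252 = 8;  t_253 = 3;  t_254 = 9;  t_255 = 0;  t_256 = 10
  t_257 = 9;  t_258 = 7;  t_259 = 3;  t_260 = 6;  t_261 = 10;  t_262 = 0
  t_263 = 6;  t_264 = 10;  t_265 = 3;  t_266 = 7;  t_267 = 2;  t_268 = 0
  t_269 = 5;  t_270 = 1;  t_271 = 9;  t_272 = 5;  t_273 = 4;  t_274 = 6
  t_275 = 0;  t_276 = 10;  t_277 = 7;  t_278 = 9;  t_279 = 3;  t_280 = 10
  t_281 = 0;  t_282 = 6;  t_283 = 9;  t_284 = 9;  t_285 = 5;  t_286 = 8
  t_287 = 2
t_288 = 10·2 + 7·8 + 5·5 + 8·9 + 2·9 = 4
t_289 = 10·4 + 7·2 + 5·8 + 8·5 + 2·9 = 9

9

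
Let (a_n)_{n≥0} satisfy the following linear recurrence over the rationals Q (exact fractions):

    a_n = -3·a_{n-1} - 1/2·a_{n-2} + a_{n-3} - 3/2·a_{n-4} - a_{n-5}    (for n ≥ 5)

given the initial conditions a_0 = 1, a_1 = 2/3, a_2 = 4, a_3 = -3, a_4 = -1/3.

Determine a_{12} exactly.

-135763/16

a_5 = -3·-1/3 + -1/2·-3 + 1·4 + -3/2·2/3 + -1·1 = 9/2
a_6 = -3·9/2 + -1/2·-1/3 + 1·-3 + -3/2·4 + -1·2/3 = -23
a_7 = -3·-23 + -1/2·9/2 + 1·-1/3 + -3/2·-3 + -1·4 = 803/12
a_8 = -3·803/12 + -1/2·-23 + 1·9/2 + -3/2·-1/3 + -1·-3 = -725/4
a_9 = -3·-725/4 + -1/2·803/12 + 1·-23 + -3/2·9/2 + -1·-1/3 = 3847/8
a_10 = -3·3847/8 + -1/2·-725/4 + 1·803/12 + -3/2·-23 + -1·9/2 = -15061/12
a_11 = -3·-15061/12 + -1/2·3847/8 + 1·-725/4 + -3/2·803/12 + -1·-23 = 52259/16
a_12 = -3·52259/16 + -1/2·-15061/12 + 1·3847/8 + -3/2·-725/4 + -1·803/12 = -135763/16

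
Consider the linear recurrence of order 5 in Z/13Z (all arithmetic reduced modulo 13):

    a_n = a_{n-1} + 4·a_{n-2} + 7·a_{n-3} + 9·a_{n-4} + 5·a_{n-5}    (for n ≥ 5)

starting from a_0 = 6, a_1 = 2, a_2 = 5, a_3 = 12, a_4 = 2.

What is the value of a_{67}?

a_5 = 1·2 + 4·12 + 7·5 + 9·2 + 5·6 = 3
a_6 = 1·3 + 4·2 + 7·12 + 9·5 + 5·2 = 7
a_7 = 1·7 + 4·3 + 7·2 + 9·12 + 5·5 = 10
a_8 = 1·10 + 4·7 + 7·3 + 9·2 + 5·12 = 7
a_9 = 1·7 + 4·10 + 7·7 + 9·3 + 5·2 = 3
a_10 = 1·3 + 4·7 + 7·10 + 9·7 + 5·3 = 10
a_11 = 1·10 + 4·3 + 7·7 + 9·10 + 5·7 = 1
a_12 = 1·1 + 4·10 + 7·3 + 9·7 + 5·10 = 6
a_13 = 1·6 + 4·1 + 7·10 + 9·3 + 5·7 = 12
a_14 = 1·12 + 4·6 + 7·1 + 9·10 + 5·3 = 5
a_15 = 1·5 + 4·12 + 7·6 + 9·1 + 5·10 = 11
a_16 = 1·11 + 4·5 + 7·12 + 9·6 + 5·1 = 5
a_17 = 1·5 + 4·11 + 7·5 + 9·12 + 5·6 = 1
a_18 = 1·1 + 4·5 + 7·11 + 9·5 + 5·12 = 8
a_19 = 1·8 + 4·1 + 7·5 + 9·11 + 5·5 = 2
a_20 = 1·2 + 4·8 + 7·1 + 9·5 + 5·11 = 11
a_21 = 1·11 + 4·2 + 7·8 + 9·1 + 5·5 = 5
a_22 = 1·5 + 4·11 + 7·2 + 9·8 + 5·1 = 10
a_23 = 1·10 + 4·5 + 7·11 + 9·2 + 5·8 = 9
a_24 = 1·9 + 4·10 + 7·5 + 9·11 + 5·2 = 11
a_25 = 1·11 + 4·9 + 7·10 + 9·5 + 5·11 = 9
a_26 = 1·9 + 4·11 + 7·9 + 9·10 + 5·5 = 10
a_27 = 1·10 + 4·9 + 7·11 + 9·9 + 5·10 = 7
a_28 = 1·7 + 4·10 + 7·9 + 9·11 + 5·9 = 7
a_29 = 1·7 + 4·7 + 7·10 + 9·9 + 5·11 = 7
a_30 = 1·7 + 4·7 + 7·7 + 9·10 + 5·9 = 11
a_31 = 1·11 + 4·7 + 7·7 + 9·7 + 5·10 = 6
a_32 = 1·6 + 4·11 + 7·7 + 9·7 + 5·7 = 2
a_33 = 1·2 + 4·6 + 7·11 + 9·7 + 5·7 = 6
a_34 = 1·6 + 4·2 + 7·6 + 9·11 + 5·7 = 8
a_35 = 1·8 + 4·6 + 7·2 + 9·6 + 5·11 = 12
a_36 = 1·12 + 4·8 + 7·6 + 9·2 + 5·6 = 4
a_37 = 1·4 + 4·12 + 7·8 + 9·6 + 5·2 = 3
a_38 = 1·3 + 4·4 + 7·12 + 9·8 + 5·6 = 10
a_39 = 1·10 + 4·3 + 7·4 + 9·12 + 5·8 = 3
a_40 = 1·3 + 4·10 + 7·3 + 9·4 + 5·12 = 4
a_41 = 1·4 + 4·3 + 7·10 + 9·3 + 5·4 = 3
a_42 = 1·3 + 4·4 + 7·3 + 9·10 + 5·3 = 2
a_43 = 1·2 + 4·3 + 7·4 + 9·3 + 5·10 = 2
a_44 = 1·2 + 4·2 + 7·3 + 9·4 + 5·3 = 4
a_45 = 1·4 + 4·2 + 7·2 + 9·3 + 5·4 = 8
a_46 = 1·8 + 4·4 + 7·2 + 9·2 + 5·3 = 6
a_47 = 1·6 + 4·8 + 7·4 + 9·2 + 5·2 = 3
a_48 = 1·3 + 4·6 + 7·8 + 9·4 + 5·2 = 12
a_49 = 1·12 + 4·3 + 7·6 + 9·8 + 5·4 = 2
a_50 = 1·2 + 4·12 + 7·3 + 9·6 + 5·8 = 9
a_51 = 1·9 + 4·2 + 7·12 + 9·3 + 5·6 = 2
a_52 = 1·2 + 4·9 + 7·2 + 9·12 + 5·3 = 6
a_53 = 1·6 + 4·2 + 7·9 + 9·2 + 5·12 = 12
a_54 = 1·12 + 4·6 + 7·2 + 9·9 + 5·2 = 11
a_55 = 1·11 + 4·12 + 7·6 + 9·2 + 5·9 = 8
a_56 = 1·8 + 4·11 + 7·12 + 9·6 + 5·2 = 5
a_57 = 1·5 + 4·8 + 7·11 + 9·12 + 5·6 = 5
a_58 = 1·5 + 4·5 + 7·8 + 9·11 + 5·12 = 6
a_59 = 1·6 + 4·5 + 7·5 + 9·8 + 5·11 = 6
a_60 = 1·6 + 4·6 + 7·5 + 9·5 + 5·8 = 7
a_61 = 1·7 + 4·6 + 7·6 + 9·5 + 5·5 = 0
a_62 = 1·0 + 4·7 + 7·6 + 9·6 + 5·5 = 6
a_63 = 1·6 + 4·0 + 7·7 + 9·6 + 5·6 = 9
a_64 = 1·9 + 4·6 + 7·0 + 9·7 + 5·6 = 9
a_65 = 1·9 + 4·9 + 7·6 + 9·0 + 5·7 = 5
a_66 = 1·5 + 4·9 + 7·9 + 9·6 + 5·0 = 2
a_67 = 1·2 + 4·5 + 7·9 + 9·9 + 5·6 = 1

1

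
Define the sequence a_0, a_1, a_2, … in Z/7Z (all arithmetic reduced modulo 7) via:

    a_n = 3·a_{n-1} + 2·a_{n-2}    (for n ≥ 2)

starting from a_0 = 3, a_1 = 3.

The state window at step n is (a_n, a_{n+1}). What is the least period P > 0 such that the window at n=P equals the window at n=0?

n=0: window = (3, 3)
n=1: window = (3, 1)
n=2: window = (1, 2)
n=3: window = (2, 1)
n=4: window = (1, 0)
n=5: window = (0, 2)
n=6: window = (2, 6)
n=7: window = (6, 1)
n=8: window = (1, 1)
n=9: window = (1, 5)
n=10: window = (5, 3)
n=11: window = (3, 5)
n=12: window = (5, 0)
n=13: window = (0, 3)
n=14: window = (3, 2)
n=15: window = (2, 5)
n=16: window = (5, 5)
n=17: window = (5, 4)
n=18: window = (4, 1)
n=19: window = (1, 4)
n=20: window = (4, 0)
n=21: window = (0, 1)
n=22: window = (1, 3)
n=23: window = (3, 4)
n=24: window = (4, 4)
n=25: window = (4, 6)
n=26: window = (6, 5)
n=27: window = (5, 6)
n=28: window = (6, 0)
n=29: window = (0, 5)
n=30: window = (5, 1)
n=31: window = (1, 6)
n=32: window = (6, 6)
n=33: window = (6, 2)
n=34: window = (2, 4)
n=35: window = (4, 2)
n=36: window = (2, 0)
n=37: window = (0, 4)
n=38: window = (4, 5)
n=39: window = (5, 2)
n=40: window = (2, 2)
…
n=46: window = (6, 4)
n=47: window = (4, 3)
n=48: window = (3, 3)
window at n=48 equals window at n=0 → period = 48

48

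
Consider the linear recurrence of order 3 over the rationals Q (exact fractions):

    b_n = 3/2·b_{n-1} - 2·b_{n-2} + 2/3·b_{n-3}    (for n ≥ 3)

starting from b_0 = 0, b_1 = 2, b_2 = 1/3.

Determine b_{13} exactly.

b_3 = 3/2·1/3 + -2·2 + 2/3·0 = -7/2
b_4 = 3/2·-7/2 + -2·1/3 + 2/3·2 = -55/12
b_5 = 3/2·-55/12 + -2·-7/2 + 2/3·1/3 = 25/72
b_6 = 3/2·25/72 + -2·-55/12 + 2/3·-7/2 = 353/48
b_7 = 3/2·353/48 + -2·25/72 + 2/3·-55/12 = 233/32
b_8 = 3/2·233/32 + -2·353/48 + 2/3·25/72 = -6143/1728
b_9 = 3/2·-6143/1728 + -2·233/32 + 2/3·353/48 = -1919/128
b_10 = 3/2·-1919/128 + -2·-6143/1728 + 2/3·233/32 = -72743/6912
b_11 = 3/2·-72743/6912 + -2·-1919/128 + 2/3·-6143/1728 = 490537/41472
b_12 = 3/2·490537/41472 + -2·-72743/6912 + 2/3·-1919/128 = 796145/27648
b_13 = 3/2·796145/27648 + -2·490537/41472 + 2/3·-72743/6912 = 2077121/165888

2077121/165888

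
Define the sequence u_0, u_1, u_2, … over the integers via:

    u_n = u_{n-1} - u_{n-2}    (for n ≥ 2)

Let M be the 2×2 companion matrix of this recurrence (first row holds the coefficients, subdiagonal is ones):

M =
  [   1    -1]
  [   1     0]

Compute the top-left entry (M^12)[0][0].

(M^12)[0][0] is the top entry after applying M 12 times to the unit state (1, 0). Equivalently it is h_{13} for the auxiliary sequence (h_n) obeying the same recurrence with h_1 = 1 and h_i = 0 for 0 ≤ i < 1:
h_2 = 1·1 + -1·0 = 1
h_3 = 1·1 + -1·1 = 0
h_4 = 1·0 + -1·1 = -1
h_5 = 1·-1 + -1·0 = -1
h_6 = 1·-1 + -1·-1 = 0
h_7 = 1·0 + -1·-1 = 1
(h_6, h_7) = (0, 1) = (h_0, h_1), so the sequence has period 6.
13 ≡ 1 (mod 6), hence h_13 = h_1 = 1.

1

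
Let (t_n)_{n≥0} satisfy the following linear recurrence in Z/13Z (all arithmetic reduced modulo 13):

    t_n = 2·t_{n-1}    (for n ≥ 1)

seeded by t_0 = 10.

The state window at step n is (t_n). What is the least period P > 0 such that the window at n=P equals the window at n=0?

n=0: window = (10)
n=1: window = (7)
n=2: window = (1)
n=3: window = (2)
n=4: window = (4)
n=5: window = (8)
n=6: window = (3)
n=7: window = (6)
n=8: window = (12)
n=9: window = (11)
n=10: window = (9)
n=11: window = (5)
n=12: window = (10)
window at n=12 equals window at n=0 → period = 12

12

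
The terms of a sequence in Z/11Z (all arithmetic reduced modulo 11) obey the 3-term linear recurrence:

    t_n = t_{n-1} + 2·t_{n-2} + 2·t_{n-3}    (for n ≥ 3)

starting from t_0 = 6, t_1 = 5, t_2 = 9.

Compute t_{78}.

t_3 = 1·9 + 2·5 + 2·6 = 9
t_4 = 1·9 + 2·9 + 2·5 = 4
t_5 = 1·4 + 2·9 + 2·9 = 7
t_6 = 1·7 + 2·4 + 2·9 = 0
t_7 = 1·0 + 2·7 + 2·4 = 0
t_8 = 1·0 + 2·0 + 2·7 = 3
t_9 = 1·3 + 2·0 + 2·0 = 3
t_10 = 1·3 + 2·3 + 2·0 = 9
t_11 = 1·9 + 2·3 + 2·3 = 10
t_12 = 1·10 + 2·9 + 2·3 = 1
t_13 = 1·1 + 2·10 + 2·9 = 6
t_14 = 1·6 + 2·1 + 2·10 = 6
t_15 = 1·6 + 2·6 + 2·1 = 9
t_16 = 1·9 + 2·6 + 2·6 = 0
t_17 = 1·0 + 2·9 + 2·6 = 8
t_18 = 1·8 + 2·0 + 2·9 = 4
t_19 = 1·4 + 2·8 + 2·0 = 9
t_20 = 1·9 + 2·4 + 2·8 = 0
t_21 = 1·0 + 2·9 + 2·4 = 4
t_22 = 1·4 + 2·0 + 2·9 = 0
t_23 = 1·0 + 2·4 + 2·0 = 8
t_24 = 1·8 + 2·0 + 2·4 = 5
t_25 = 1·5 + 2·8 + 2·0 = 10
t_26 = 1·10 + 2·5 + 2·8 = 3
t_27 = 1·3 + 2·10 + 2·5 = 0
t_28 = 1·0 + 2·3 + 2·10 = 4
t_29 = 1·4 + 2·0 + 2·3 = 10
t_30 = 1·10 + 2·4 + 2·0 = 7
t_31 = 1·7 + 2·10 + 2·4 = 2
t_32 = 1·2 + 2·7 + 2·10 = 3
t_33 = 1·3 + 2·2 + 2·7 = 10
t_34 = 1·10 + 2·3 + 2·2 = 9
t_35 = 1·9 + 2·10 + 2·3 = 2
t_36 = 1·2 + 2·9 + 2·10 = 7
t_37 = 1·7 + 2·2 + 2·9 = 7
t_38 = 1·7 + 2·7 + 2·2 = 3
t_39 = 1·3 + 2·7 + 2·7 = 9
t_40 = 1·9 + 2·3 + 2·7 = 7
t_41 = 1·7 + 2·9 + 2·3 = 9
t_42 = 1·9 + 2·7 + 2·9 = 8
t_43 = 1·8 + 2·9 + 2·7 = 7
t_44 = 1·7 + 2·8 + 2·9 = 8
t_45 = 1·8 + 2·7 + 2·8 = 5
t_46 = 1·5 + 2·8 + 2·7 = 2
t_47 = 1·2 + 2·5 + 2·8 = 6
t_48 = 1·6 + 2·2 + 2·5 = 9
t_49 = 1·9 + 2·6 + 2·2 = 3
t_50 = 1·3 + 2·9 + 2·6 = 0
t_51 = 1·0 + 2·3 + 2·9 = 2
t_52 = 1·2 + 2·0 + 2·3 = 8
t_53 = 1·8 + 2·2 + 2·0 = 1
t_54 = 1·1 + 2·8 + 2·2 = 10
t_55 = 1·10 + 2·1 + 2·8 = 6
t_56 = 1·6 + 2·10 + 2·1 = 6
t_57 = 1·6 + 2·6 + 2·10 = 5
t_58 = 1·5 + 2·6 + 2·6 = 7
t_59 = 1·7 + 2·5 + 2·6 = 7
t_60 = 1·7 + 2·7 + 2·5 = 9
t_61 = 1·9 + 2·7 + 2·7 = 4
t_62 = 1·4 + 2·9 + 2·7 = 3
t_63 = 1·3 + 2·4 + 2·9 = 7
t_64 = 1·7 + 2·3 + 2·4 = 10
t_65 = 1·10 + 2·7 + 2·3 = 8
t_66 = 1·8 + 2·10 + 2·7 = 9
t_67 = 1·9 + 2·8 + 2·10 = 1
t_68 = 1·1 + 2·9 + 2·8 = 2
t_69 = 1·2 + 2·1 + 2·9 = 0
t_70 = 1·0 + 2·2 + 2·1 = 6
t_71 = 1·6 + 2·0 + 2·2 = 10
t_72 = 1·10 + 2·6 + 2·0 = 0
t_73 = 1·0 + 2·10 + 2·6 = 10
t_74 = 1·10 + 2·0 + 2·10 = 8
t_75 = 1·8 + 2·10 + 2·0 = 6
t_76 = 1·6 + 2·8 + 2·10 = 9
t_77 = 1·9 + 2·6 + 2·8 = 4
t_78 = 1·4 + 2·9 + 2·6 = 1

1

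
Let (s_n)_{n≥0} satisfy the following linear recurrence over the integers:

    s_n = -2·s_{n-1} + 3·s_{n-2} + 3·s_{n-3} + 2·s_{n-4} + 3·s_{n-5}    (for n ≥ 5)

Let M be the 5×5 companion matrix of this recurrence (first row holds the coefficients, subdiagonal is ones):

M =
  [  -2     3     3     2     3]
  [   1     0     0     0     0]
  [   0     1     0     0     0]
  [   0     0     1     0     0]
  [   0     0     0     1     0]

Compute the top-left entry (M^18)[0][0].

(M^18)[0][0] is the top entry after applying M 18 times to the unit state (1, 0, 0, 0, 0). Equivalently it is h_{22} for the auxiliary sequence (h_n) obeying the same recurrence with h_4 = 1 and h_i = 0 for 0 ≤ i < 4:
h_5 = -2·1 + 3·0 + 3·0 + 2·0 + 3·0 = -2
h_6 = -2·-2 + 3·1 + 3·0 + 2·0 + 3·0 = 7
h_7 = -2·7 + 3·-2 + 3·1 + 2·0 + 3·0 = -17
h_8 = -2·-17 + 3·7 + 3·-2 + 2·1 + 3·0 = 51
h_9 = -2·51 + 3·-17 + 3·7 + 2·-2 + 3·1 = -133
h_10 = -2·-133 + 3·51 + 3·-17 + 2·7 + 3·-2 = 376
h_11 = -2·376 + 3·-133 + 3·51 + 2·-17 + 3·7 = -1011
h_12 = -2·-1011 + 3·376 + 3·-133 + 2·51 + 3·-17 = 2802
h_13 = -2·2802 + 3·-1011 + 3·376 + 2·-133 + 3·51 = -7622
h_14 = -2·-7622 + 3·2802 + 3·-1011 + 2·376 + 3·-133 = 20970
h_15 = -2·20970 + 3·-7622 + 3·2802 + 2·-1011 + 3·376 = -57294
h_16 = -2·-57294 + 3·20970 + 3·-7622 + 2·2802 + 3·-1011 = 157203
h_17 = -2·157203 + 3·-57294 + 3·20970 + 2·-7622 + 3·2802 = -430216
h_18 = -2·-430216 + 3·157203 + 3·-57294 + 2·20970 + 3·-7622 = 1179233
h_19 = -2·1179233 + 3·-430216 + 3·157203 + 2·-57294 + 3·20970 = -3229183
h_20 = -2·-3229183 + 3·1179233 + 3·-430216 + 2·157203 + 3·-57294 = 8847941
h_21 = -2·8847941 + 3·-3229183 + 3·1179233 + 2·-430216 + 3·157203 = -24234555
h_22 = -2·-24234555 + 3·8847941 + 3·-3229183 + 2·1179233 + 3·-430216 = 66393202

66393202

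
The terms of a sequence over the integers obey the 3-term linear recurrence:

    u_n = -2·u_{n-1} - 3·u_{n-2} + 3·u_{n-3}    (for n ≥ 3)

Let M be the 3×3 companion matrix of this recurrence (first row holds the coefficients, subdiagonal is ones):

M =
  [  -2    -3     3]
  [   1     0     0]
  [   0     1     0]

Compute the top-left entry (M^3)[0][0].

(M^3)[0][0] is the top entry after applying M 3 times to the unit state (1, 0, 0). Equivalently it is h_{5} for the auxiliary sequence (h_n) obeying the same recurrence with h_2 = 1 and h_i = 0 for 0 ≤ i < 2:
h_3 = -2·1 + -3·0 + 3·0 = -2
h_4 = -2·-2 + -3·1 + 3·0 = 1
h_5 = -2·1 + -3·-2 + 3·1 = 7

7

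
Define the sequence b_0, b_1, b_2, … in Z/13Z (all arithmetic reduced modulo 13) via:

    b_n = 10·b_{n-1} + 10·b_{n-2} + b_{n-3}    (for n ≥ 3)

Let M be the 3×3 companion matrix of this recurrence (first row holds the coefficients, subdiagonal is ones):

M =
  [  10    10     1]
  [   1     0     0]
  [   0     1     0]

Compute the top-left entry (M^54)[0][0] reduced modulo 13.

(M^54)[0][0] is the top entry after applying M 54 times to the unit state (1, 0, 0). Equivalently it is h_{56} for the auxiliary sequence (h_n) obeying the same recurrence with h_2 = 1 and h_i = 0 for 0 ≤ i < 2:
h_3 = 10·1 + 10·0 + 1·0 = 10
h_4 = 10·10 + 10·1 + 1·0 = 6
h_5 = 10·6 + 10·10 + 1·1 = 5
h_6 = 10·5 + 10·6 + 1·10 = 3
h_7 = 10·3 + 10·5 + 1·6 = 8
h_8 = 10·8 + 10·3 + 1·5 = 11
h_9 = 10·11 + 10·8 + 1·3 = 11
h_10 = 10·11 + 10·11 + 1·8 = 7
h_11 = 10·7 + 10·11 + 1·11 = 9
h_12 = 10·9 + 10·7 + 1·11 = 2
h_13 = 10·2 + 10·9 + 1·7 = 0
h_14 = 10·0 + 10·2 + 1·9 = 3
h_15 = 10·3 + 10·0 + 1·2 = 6
h_16 = 10·6 + 10·3 + 1·0 = 12
h_17 = 10·12 + 10·6 + 1·3 = 1
h_18 = 10·1 + 10·12 + 1·6 = 6
h_19 = 10·6 + 10·1 + 1·12 = 4
h_20 = 10·4 + 10·6 + 1·1 = 10
h_21 = 10·10 + 10·4 + 1·6 = 3
h_22 = 10·3 + 10·10 + 1·4 = 4
h_23 = 10·4 + 10·3 + 1·10 = 2
h_24 = 10·2 + 10·4 + 1·3 = 11
h_25 = 10·11 + 10·2 + 1·4 = 4
h_26 = 10·4 + 10·11 + 1·2 = 9
h_27 = 10·9 + 10·4 + 1·11 = 11
h_28 = 10·11 + 10·9 + 1·4 = 9
h_29 = 10·9 + 10·11 + 1·9 = 1
h_30 = 10·1 + 10·9 + 1·11 = 7
h_31 = 10·7 + 10·1 + 1·9 = 11
h_32 = 10·11 + 10·7 + 1·1 = 12
h_33 = 10·12 + 10·11 + 1·7 = 3
h_34 = 10·3 + 10·12 + 1·11 = 5
h_35 = 10·5 + 10·3 + 1·12 = 1
h_36 = 10·1 + 10·5 + 1·3 = 11
h_37 = 10·11 + 10·1 + 1·5 = 8
h_38 = 10·8 + 10·11 + 1·1 = 9
h_39 = 10·9 + 10·8 + 1·11 = 12
h_40 = 10·12 + 10·9 + 1·8 = 10
h_41 = 10·10 + 10·12 + 1·9 = 8
h_42 = 10·8 + 10·10 + 1·12 = 10
h_43 = 10·10 + 10·8 + 1·10 = 8
h_44 = 10·8 + 10·10 + 1·8 = 6
h_45 = 10·6 + 10·8 + 1·10 = 7
h_46 = 10·7 + 10·6 + 1·8 = 8
h_47 = 10·8 + 10·7 + 1·6 = 0
h_48 = 10·0 + 10·8 + 1·7 = 9
h_49 = 10·9 + 10·0 + 1·8 = 7
h_50 = 10·7 + 10·9 + 1·0 = 4
h_51 = 10·4 + 10·7 + 1·9 = 2
h_52 = 10·2 + 10·4 + 1·7 = 2
h_53 = 10·2 + 10·2 + 1·4 = 5
h_54 = 10·5 + 10·2 + 1·2 = 7
h_55 = 10·7 + 10·5 + 1·2 = 5
h_56 = 10·5 + 10·7 + 1·5 = 8

8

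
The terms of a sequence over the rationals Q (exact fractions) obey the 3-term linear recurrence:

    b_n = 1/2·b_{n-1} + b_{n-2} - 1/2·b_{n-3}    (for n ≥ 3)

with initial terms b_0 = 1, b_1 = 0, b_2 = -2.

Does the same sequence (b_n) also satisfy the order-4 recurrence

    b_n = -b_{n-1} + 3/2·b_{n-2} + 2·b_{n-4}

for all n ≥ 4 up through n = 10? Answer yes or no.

Terms b_0..b_10: 1, 0, -2, -3/2, -11/4, -15/8, -47/16, -63/32, -191/64, -255/128, -767/256
n=4: candidate gives 1/2, actual b_4 = -11/4 ✗

no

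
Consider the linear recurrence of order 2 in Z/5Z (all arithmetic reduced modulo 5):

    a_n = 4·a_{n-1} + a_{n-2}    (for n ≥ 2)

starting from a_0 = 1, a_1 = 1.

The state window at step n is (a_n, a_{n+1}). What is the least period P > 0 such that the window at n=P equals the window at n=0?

n=0: window = (1, 1)
n=1: window = (1, 0)
n=2: window = (0, 1)
n=3: window = (1, 4)
n=4: window = (4, 2)
n=5: window = (2, 2)
n=6: window = (2, 0)
n=7: window = (0, 2)
n=8: window = (2, 3)
n=9: window = (3, 4)
n=10: window = (4, 4)
n=11: window = (4, 0)
n=12: window = (0, 4)
n=13: window = (4, 1)
n=14: window = (1, 3)
n=15: window = (3, 3)
n=16: window = (3, 0)
n=17: window = (0, 3)
n=18: window = (3, 2)
n=19: window = (2, 1)
n=20: window = (1, 1)
window at n=20 equals window at n=0 → period = 20

20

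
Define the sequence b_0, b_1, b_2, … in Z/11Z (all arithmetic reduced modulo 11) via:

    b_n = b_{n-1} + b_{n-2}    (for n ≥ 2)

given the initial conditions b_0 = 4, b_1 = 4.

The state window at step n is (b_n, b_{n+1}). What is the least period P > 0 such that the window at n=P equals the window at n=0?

n=0: window = (4, 4)
n=1: window = (4, 8)
n=2: window = (8, 1)
n=3: window = (1, 9)
n=4: window = (9, 10)
n=5: window = (10, 8)
n=6: window = (8, 7)
n=7: window = (7, 4)
n=8: window = (4, 0)
n=9: window = (0, 4)
n=10: window = (4, 4)
window at n=10 equals window at n=0 → period = 10

10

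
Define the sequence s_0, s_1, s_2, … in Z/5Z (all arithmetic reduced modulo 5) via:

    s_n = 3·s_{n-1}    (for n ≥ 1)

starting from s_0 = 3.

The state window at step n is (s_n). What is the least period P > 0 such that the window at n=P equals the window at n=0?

4

n=0: window = (3)
n=1: window = (4)
n=2: window = (2)
n=3: window = (1)
n=4: window = (3)
window at n=4 equals window at n=0 → period = 4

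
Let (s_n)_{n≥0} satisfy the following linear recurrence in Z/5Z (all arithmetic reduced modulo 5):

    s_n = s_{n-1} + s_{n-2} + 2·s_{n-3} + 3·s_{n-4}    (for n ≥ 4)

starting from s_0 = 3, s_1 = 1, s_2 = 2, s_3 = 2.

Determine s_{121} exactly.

s_4 = 1·2 + 1·2 + 2·1 + 3·3 = 0
s_5 = 1·0 + 1·2 + 2·2 + 3·1 = 4
s_6 = 1·4 + 1·0 + 2·2 + 3·2 = 4
s_7 = 1·4 + 1·4 + 2·0 + 3·2 = 4
s_8 = 1·4 + 1·4 + 2·4 + 3·0 = 1
s_9 = 1·1 + 1·4 + 2·4 + 3·4 = 0
s_10 = 1·0 + 1·1 + 2·4 + 3·4 = 1
s_11 = 1·1 + 1·0 + 2·1 + 3·4 = 0
s_12 = 1·0 + 1·1 + 2·0 + 3·1 = 4
s_13 = 1·4 + 1·0 + 2·1 + 3·0 = 1
s_14 = 1·1 + 1·4 + 2·0 + 3·1 = 3
s_15 = 1·3 + 1·1 + 2·4 + 3·0 = 2
s_16 = 1·2 + 1·3 + 2·1 + 3·4 = 4
s_17 = 1·4 + 1·2 + 2·3 + 3·1 = 0
s_18 = 1·0 + 1·4 + 2·2 + 3·3 = 2
s_19 = 1·2 + 1·0 + 2·4 + 3·2 = 1
s_20 = 1·1 + 1·2 + 2·0 + 3·4 = 0
s_21 = 1·0 + 1·1 + 2·2 + 3·0 = 0
s_22 = 1·0 + 1·0 + 2·1 + 3·2 = 3
s_23 = 1·3 + 1·0 + 2·0 + 3·1 = 1
s_24 = 1·1 + 1·3 + 2·0 + 3·0 = 4
s_25 = 1·4 + 1·1 + 2·3 + 3·0 = 1
s_26 = 1·1 + 1·4 + 2·1 + 3·3 = 1
s_27 = 1·1 + 1·1 + 2·4 + 3·1 = 3
s_28 = 1·3 + 1·1 + 2·1 + 3·4 = 3
s_29 = 1·3 + 1·3 + 2·1 + 3·1 = 1
s_30 = 1·1 + 1·3 + 2·3 + 3·1 = 3
s_31 = 1·3 + 1·1 + 2·3 + 3·3 = 4
s_32 = 1·4 + 1·3 + 2·1 + 3·3 = 3
s_33 = 1·3 + 1·4 + 2·3 + 3·1 = 1
s_34 = 1·1 + 1·3 + 2·4 + 3·3 = 1
s_35 = 1·1 + 1·1 + 2·3 + 3·4 = 0
s_36 = 1·0 + 1·1 + 2·1 + 3·3 = 2
s_37 = 1·2 + 1·0 + 2·1 + 3·1 = 2
s_38 = 1·2 + 1·2 + 2·0 + 3·1 = 2
s_39 = 1·2 + 1·2 + 2·2 + 3·0 = 3
s_40 = 1·3 + 1·2 + 2·2 + 3·2 = 0
s_41 = 1·0 + 1·3 + 2·2 + 3·2 = 3
s_42 = 1·3 + 1·0 + 2·3 + 3·2 = 0
s_43 = 1·0 + 1·3 + 2·0 + 3·3 = 2
s_44 = 1·2 + 1·0 + 2·3 + 3·0 = 3
s_45 = 1·3 + 1·2 + 2·0 + 3·3 = 4
s_46 = 1·4 + 1·3 + 2·2 + 3·0 = 1
s_47 = 1·1 + 1·4 + 2·3 + 3·2 = 2
s_48 = 1·2 + 1·1 + 2·4 + 3·3 = 0
s_49 = 1·0 + 1·2 + 2·1 + 3·4 = 1
s_50 = 1·1 + 1·0 + 2·2 + 3·1 = 3
s_51 = 1·3 + 1·1 + 2·0 + 3·2 = 0
s_52 = 1·0 + 1·3 + 2·1 + 3·0 = 0
s_53 = 1·0 + 1·0 + 2·3 + 3·1 = 4
s_54 = 1·4 + 1·0 + 2·0 + 3·3 = 3
s_55 = 1·3 + 1·4 + 2·0 + 3·0 = 2
s_56 = 1·2 + 1·3 + 2·4 + 3·0 = 3
s_57 = 1·3 + 1·2 + 2·3 + 3·4 = 3
s_58 = 1·3 + 1·3 + 2·2 + 3·3 = 4
s_59 = 1·4 + 1·3 + 2·3 + 3·2 = 4
s_60 = 1·4 + 1·4 + 2·3 + 3·3 = 3
s_61 = 1·3 + 1·4 + 2·4 + 3·3 = 4
s_62 = 1·4 + 1·3 + 2·4 + 3·4 = 2
s_63 = 1·2 + 1·4 + 2·3 + 3·4 = 4
s_64 = 1·4 + 1·2 + 2·4 + 3·3 = 3
s_65 = 1·3 + 1·4 + 2·2 + 3·4 = 3
s_66 = 1·3 + 1·3 + 2·4 + 3·2 = 0
s_67 = 1·0 + 1·3 + 2·3 + 3·4 = 1
s_68 = 1·1 + 1·0 + 2·3 + 3·3 = 1
s_69 = 1·1 + 1·1 + 2·0 + 3·3 = 1
s_70 = 1·1 + 1·1 + 2·1 + 3·0 = 4
s_71 = 1·4 + 1·1 + 2·1 + 3·1 = 0
s_72 = 1·0 + 1·4 + 2·1 + 3·1 = 4
s_73 = 1·4 + 1·0 + 2·4 + 3·1 = 0
s_74 = 1·0 + 1·4 + 2·0 + 3·4 = 1
s_75 = 1·1 + 1·0 + 2·4 + 3·0 = 4
s_76 = 1·4 + 1·1 + 2·0 + 3·4 = 2
s_77 = 1·2 + 1·4 + 2·1 + 3·0 = 3
s_78 = 1·3 + 1·2 + 2·4 + 3·1 = 1
s_79 = 1·1 + 1·3 + 2·2 + 3·4 = 0
s_80 = 1·0 + 1·1 + 2·3 + 3·2 = 3
s_81 = 1·3 + 1·0 + 2·1 + 3·3 = 4
s_82 = 1·4 + 1·3 + 2·0 + 3·1 = 0
s_83 = 1·0 + 1·4 + 2·3 + 3·0 = 0
s_84 = 1·0 + 1·0 + 2·4 + 3·3 = 2
s_85 = 1·2 + 1·0 + 2·0 + 3·4 = 4
s_86 = 1·4 + 1·2 + 2·0 + 3·0 = 1
s_87 = 1·1 + 1·4 + 2·2 + 3·0 = 4
s_88 = 1·4 + 1·1 + 2·4 + 3·2 = 4
s_89 = 1·4 + 1·4 + 2·1 + 3·4 = 2
s_90 = 1·2 + 1·4 + 2·4 + 3·1 = 2
s_91 = 1·2 + 1·2 + 2·4 + 3·4 = 4
s_92 = 1·4 + 1·2 + 2·2 + 3·4 = 2
s_93 = 1·2 + 1·4 + 2·2 + 3·2 = 1
s_94 = 1·1 + 1·2 + 2·4 + 3·2 = 2
s_95 = 1·2 + 1·1 + 2·2 + 3·4 = 4
s_96 = 1·4 + 1·2 + 2·1 + 3·2 = 4
s_97 = 1·4 + 1·4 + 2·2 + 3·1 = 0
s_98 = 1·0 + 1·4 + 2·4 + 3·2 = 3
s_99 = 1·3 + 1·0 + 2·4 + 3·4 = 3
s_100 = 1·3 + 1·3 + 2·0 + 3·4 = 3
s_101 = 1·3 + 1·3 + 2·3 + 3·0 = 2
s_102 = 1·2 + 1·3 + 2·3 + 3·3 = 0
s_103 = 1·0 + 1·2 + 2·3 + 3·3 = 2
s_104 = 1·2 + 1·0 + 2·2 + 3·3 = 0
s_105 = 1·0 + 1·2 + 2·0 + 3·2 = 3
s_106 = 1·3 + 1·0 + 2·2 + 3·0 = 2
s_107 = 1·2 + 1·3 + 2·0 + 3·2 = 1
s_108 = 1·1 + 1·2 + 2·3 + 3·0 = 4
s_109 = 1·4 + 1·1 + 2·2 + 3·3 = 3
s_110 = 1·3 + 1·4 + 2·1 + 3·2 = 0
s_111 = 1·0 + 1·3 + 2·4 + 3·1 = 4
s_112 = 1·4 + 1·0 + 2·3 + 3·4 = 2
s_113 = 1·2 + 1·4 + 2·0 + 3·3 = 0
s_114 = 1·0 + 1·2 + 2·4 + 3·0 = 0
s_115 = 1·0 + 1·0 + 2·2 + 3·4 = 1
s_116 = 1·1 + 1·0 + 2·0 + 3·2 = 2
s_117 = 1·2 + 1·1 + 2·0 + 3·0 = 3
s_118 = 1·3 + 1·2 + 2·1 + 3·0 = 2
s_119 = 1·2 + 1·3 + 2·2 + 3·1 = 2
s_120 = 1·2 + 1·2 + 2·3 + 3·2 = 1
s_121 = 1·1 + 1·2 + 2·2 + 3·3 = 1

1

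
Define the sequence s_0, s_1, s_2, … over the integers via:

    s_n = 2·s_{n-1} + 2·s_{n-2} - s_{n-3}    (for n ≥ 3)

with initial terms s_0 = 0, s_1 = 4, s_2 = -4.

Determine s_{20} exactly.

-43214820

s_3 = 2·-4 + 2·4 + -1·0 = 0
s_4 = 2·0 + 2·-4 + -1·4 = -12
s_5 = 2·-12 + 2·0 + -1·-4 = -20
s_6 = 2·-20 + 2·-12 + -1·0 = -64
s_7 = 2·-64 + 2·-20 + -1·-12 = -156
s_8 = 2·-156 + 2·-64 + -1·-20 = -420
s_9 = 2·-420 + 2·-156 + -1·-64 = -1088
s_10 = 2·-1088 + 2·-420 + -1·-156 = -2860
s_11 = 2·-2860 + 2·-1088 + -1·-420 = -7476
s_12 = 2·-7476 + 2·-2860 + -1·-1088 = -19584
s_13 = 2·-19584 + 2·-7476 + -1·-2860 = -51260
s_14 = 2·-51260 + 2·-19584 + -1·-7476 = -134212
s_15 = 2·-134212 + 2·-51260 + -1·-19584 = -351360
s_16 = 2·-351360 + 2·-134212 + -1·-51260 = -919884
s_17 = 2·-919884 + 2·-351360 + -1·-134212 = -2408276
s_18 = 2·-2408276 + 2·-919884 + -1·-351360 = -6304960
s_19 = 2·-6304960 + 2·-2408276 + -1·-919884 = -16506588
s_20 = 2·-16506588 + 2·-6304960 + -1·-2408276 = -43214820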